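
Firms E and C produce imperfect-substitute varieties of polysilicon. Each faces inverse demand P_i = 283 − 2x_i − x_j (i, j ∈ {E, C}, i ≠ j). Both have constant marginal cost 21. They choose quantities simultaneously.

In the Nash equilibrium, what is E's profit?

5491.52

Firm E's profit: π = x_E(283 − 2x_E − x_C) − 21x_E.
∂π/∂x_E = 262 − 4x_E − x_C = 0 ⇒ x_E = 65.5 − 0.25x_C.
By symmetry x_C = x_E; substituting into the reaction function, 1.25x_E = 65.5 and x_E = 52.4.
P_E = 283 − 2·52.4 − 52.4 = 125.8.
Profit = (125.8 − 21)·52.4 = 5491.52.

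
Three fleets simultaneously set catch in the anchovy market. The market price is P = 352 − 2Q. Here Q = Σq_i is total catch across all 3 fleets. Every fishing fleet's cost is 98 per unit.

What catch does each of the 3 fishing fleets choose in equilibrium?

A representative fishing fleet's profit is π_i = q_i(352 − 2Q) − 98q_i, with Q = q_i + Σ_{j≠i} q_j.
First-order condition: 254 − 4q_i − 2Σ_{j≠i} q_j = 0.
Imposing symmetry (q_j = q for all j) turns Σ_{j≠i} q_j into 2q, so 254 = 8q and q = 31.75.

31.75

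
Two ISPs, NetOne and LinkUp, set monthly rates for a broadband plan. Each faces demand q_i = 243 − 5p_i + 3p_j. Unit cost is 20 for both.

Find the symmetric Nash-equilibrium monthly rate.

NetOne's profit: π = (p_{NetOne} − 20)(243 − 5p_{NetOne} + 3p_{LinkUp}).
∂π/∂p_{NetOne} = 343 − 10p_{NetOne} + 3p_{LinkUp} = 0 ⇒ p_{NetOne} = 34.3 + 0.3p_{LinkUp}.
The game is symmetric, so in equilibrium p_{LinkUp} = p_{NetOne}: the reaction function gives 0.7p_{NetOne} = 34.3, hence p_{NetOne} = 49.

49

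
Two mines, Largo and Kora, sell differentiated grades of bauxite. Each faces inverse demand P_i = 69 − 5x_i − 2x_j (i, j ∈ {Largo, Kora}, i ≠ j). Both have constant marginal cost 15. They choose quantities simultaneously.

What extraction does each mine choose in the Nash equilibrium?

4.5

Mine Largo's profit: π = x_{Largo}(69 − 5x_{Largo} − 2x_{Kora}) − 15x_{Largo}.
∂π/∂x_{Largo} = 54 − 10x_{Largo} − 2x_{Kora} = 0 ⇒ x_{Largo} = 5.4 − 0.2x_{Kora}.
The game is symmetric, so in equilibrium x_{Kora} = x_{Largo}: the reaction function gives 1.2x_{Largo} = 5.4, hence x_{Largo} = 4.5.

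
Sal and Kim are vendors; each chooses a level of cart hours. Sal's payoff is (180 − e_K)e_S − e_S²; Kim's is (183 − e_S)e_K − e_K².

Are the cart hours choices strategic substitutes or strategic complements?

Expanding Sal's payoff: 180e_S − e_Ke_S − e_S².
∂π/∂e_S = 180 − e_K − 2e_S = 0, so e_S = 90 − 0.5e_K.
The best-response slope de_S/de_K = −0.5 < 0: the reaction function is downward-sloping, so the choices are strategic substitutes.

strategic substitutes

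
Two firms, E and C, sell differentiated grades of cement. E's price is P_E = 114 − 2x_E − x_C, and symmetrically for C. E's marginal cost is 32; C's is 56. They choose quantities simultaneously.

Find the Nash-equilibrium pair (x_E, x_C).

18, 10

Firm E's profit: π = x_E(114 − 2x_E − x_C) − 32x_E.
∂π/∂x_E = 82 − 4x_E − x_C = 0 ⇒ x_E = 20.5 − 0.25x_C.
Similarly x_C = 14.5 − 0.25x_E.
Plugging x_C into E's best response: x_E = 20.5 − 0.25(14.5 − 0.25x_E) ⇒ 0.9375x_E = 16.875, so x_E = 18.
Then x_C = 14.5 − 0.25·18 = 10.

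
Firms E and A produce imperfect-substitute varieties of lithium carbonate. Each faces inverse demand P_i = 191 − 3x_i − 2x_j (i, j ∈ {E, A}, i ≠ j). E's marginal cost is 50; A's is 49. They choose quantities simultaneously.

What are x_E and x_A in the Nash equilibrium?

Firm E's profit: π = x_E(191 − 3x_E − 2x_A) − 50x_E.
∂π/∂x_E = 141 − 6x_E − 2x_A = 0 ⇒ x_E = 23.5 − (1/3)x_A.
Similarly x_A = 71/3 − (1/3)x_E.
Substituting the second reaction function into the first: x_E = 23.5 − (1/3)(71/3 − (1/3)x_E), which gives (8/9)x_E = 281/18 ⇒ x_E = 17.5625.
Then x_A = 71/3 − (1/3)·17.5625 = 17.8125.

17.5625, 17.8125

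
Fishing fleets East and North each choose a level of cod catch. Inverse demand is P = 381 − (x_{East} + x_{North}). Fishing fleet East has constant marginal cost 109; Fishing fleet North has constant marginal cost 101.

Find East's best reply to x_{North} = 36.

118

Fishing fleet East's profit: π = x_{East}(381 − (x_{East} + x_{North})) − 109x_{East}.
∂π/∂x_{East} = 272 − 2x_{East} − x_{North} = 0, so x_{East} = 136 − 0.5x_{North}.
At x_{North} = 36: x_{East} = 136 − 0.5·36 = 118.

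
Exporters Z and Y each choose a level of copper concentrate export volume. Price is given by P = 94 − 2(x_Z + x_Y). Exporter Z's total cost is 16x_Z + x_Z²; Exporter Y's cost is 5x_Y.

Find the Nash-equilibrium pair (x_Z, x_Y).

6.7, 18.9

Exporter Z's profit: π = x_Z(94 − 2(x_Z + x_Y)) − 16x_Z − x_Z².
∂π/∂x_Z = 78 − 6x_Z − 2x_Y = 0, so x_Z = 13 − (1/3)x_Y.
For Y: ∂π/∂x_Y = 89 − 4x_Y − 2x_Z = 0 ⇒ x_Y = 22.25 − 0.5x_Z.
Solving the two reaction functions simultaneously: (1 − (−1/3)(−0.5))x_Z = 13 − (1/3)·22.25, so (5/6)x_Z = 67/12 and x_Z = 6.7.
Then x_Y = 22.25 − 0.5·6.7 = 18.9.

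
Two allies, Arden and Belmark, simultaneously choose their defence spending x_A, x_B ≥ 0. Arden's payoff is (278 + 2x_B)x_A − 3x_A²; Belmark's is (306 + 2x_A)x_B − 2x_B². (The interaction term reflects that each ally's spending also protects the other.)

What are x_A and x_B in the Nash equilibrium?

86.2, 119.6

Expanding Arden's payoff: 278x_A + 2x_Bx_A − 3x_A².
∂π/∂x_A = 278 + 2x_B − 6x_A = 0, so x_A = 139/3 + (1/3)x_B.
Likewise for Belmark: x_B = 76.5 + 0.5x_A.
Plugging x_B into Arden's best response: x_A = 139/3 + (1/3)(76.5 + 0.5x_A) ⇒ (5/6)x_A = 431/6, so x_A = 86.2.
Then x_B = 76.5 + 0.5·86.2 = 119.6.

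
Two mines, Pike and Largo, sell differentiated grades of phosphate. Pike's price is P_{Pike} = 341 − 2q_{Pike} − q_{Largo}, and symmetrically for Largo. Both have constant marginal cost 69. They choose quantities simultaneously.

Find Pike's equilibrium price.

177.8

Mine Pike's profit: π = q_{Pike}(341 − 2q_{Pike} − q_{Largo}) − 69q_{Pike}.
∂π/∂q_{Pike} = 272 − 4q_{Pike} − q_{Largo} = 0 ⇒ q_{Pike} = 68 − 0.25q_{Largo}.
By symmetry q_{Largo} = q_{Pike}; substituting into the reaction function, 1.25q_{Pike} = 68 and q_{Pike} = 54.4.
P_{Pike} = 341 − 2·54.4 − 54.4 = 177.8.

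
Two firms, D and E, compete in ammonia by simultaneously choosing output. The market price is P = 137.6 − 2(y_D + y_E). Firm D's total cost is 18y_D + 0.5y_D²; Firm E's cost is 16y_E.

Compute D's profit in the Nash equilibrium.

Firm D's profit: π = y_D(137.6 − 2(y_D + y_E)) − 18y_D − 0.5y_D².
∂π/∂y_D = 119.6 − 5y_D − 2y_E = 0, so y_D = 23.92 − 0.4y_E.
For E: ∂π/∂y_E = 121.6 − 4y_E − 2y_D = 0 ⇒ y_E = 30.4 − 0.5y_D.
Solving the two reaction functions simultaneously: (1 − (−0.4)(−0.5))y_D = 23.92 − 0.4·30.4, so 0.8y_D = 11.76 and y_D = 14.7.
Then y_E = 30.4 − 0.5·14.7 = 23.05.
Price P = 137.6 − 2·37.75 = 62.1.
D's profit: (62.1 − 18)·14.7 − 0.5(14.7)² = 540.225.

540.225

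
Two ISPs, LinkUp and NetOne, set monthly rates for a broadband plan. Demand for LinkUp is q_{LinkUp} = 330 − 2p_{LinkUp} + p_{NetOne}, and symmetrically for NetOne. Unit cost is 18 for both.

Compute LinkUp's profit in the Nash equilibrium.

21632

LinkUp's profit: π = (p_{LinkUp} − 18)(330 − 2p_{LinkUp} + p_{NetOne}).
∂π/∂p_{LinkUp} = 366 − 4p_{LinkUp} + p_{NetOne} = 0 ⇒ p_{LinkUp} = 91.5 + 0.25p_{NetOne}.
The game is symmetric, so in equilibrium p_{NetOne} = p_{LinkUp}: the reaction function gives 0.75p_{LinkUp} = 91.5, hence p_{LinkUp} = 122.
q_{LinkUp} = 330 − 2·122 + 122 = 208.
Profit = (122 − 18)·208 = 21632.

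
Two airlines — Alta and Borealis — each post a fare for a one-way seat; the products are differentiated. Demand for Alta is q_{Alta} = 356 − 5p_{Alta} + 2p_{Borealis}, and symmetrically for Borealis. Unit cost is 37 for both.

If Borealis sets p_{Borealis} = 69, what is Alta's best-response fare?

Alta's profit: π = (p_{Alta} − 37)(356 − 5p_{Alta} + 2p_{Borealis}).
∂π/∂p_{Alta} = 541 − 10p_{Alta} + 2p_{Borealis} = 0 ⇒ p_{Alta} = 54.1 + 0.2p_{Borealis}.
At p_{Borealis} = 69: p_{Alta} = 54.1 + 0.2·69 = 67.9.

67.9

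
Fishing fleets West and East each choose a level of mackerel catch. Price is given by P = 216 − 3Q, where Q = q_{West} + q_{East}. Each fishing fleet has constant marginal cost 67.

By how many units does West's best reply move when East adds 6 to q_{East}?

Fishing fleet West's profit: π = q_{West}(216 − 3(q_{West} + q_{East})) − 67q_{West}.
∂π/∂q_{West} = 149 − 6q_{West} − 3q_{East} = 0, so q_{West} = 149/6 − 0.5q_{East}.
The reaction-function slope is −0.5, so a 6-unit rise in q_{East} moves q_{West} by −0.5 × 6 = −3. West's best response falls — the actions are strategic substitutes.

-3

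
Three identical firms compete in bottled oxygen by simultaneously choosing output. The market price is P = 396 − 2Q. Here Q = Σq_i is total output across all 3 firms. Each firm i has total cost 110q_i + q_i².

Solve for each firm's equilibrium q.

A representative firm's profit is π_i = q_i(396 − 2Q) − 110q_i − q_i², with Q = q_i + Σ_{j≠i} q_j.
First-order condition: 286 − 6q_i − 2Σ_{j≠i} q_j = 0.
In a symmetric equilibrium every firm chooses the same q, so Σ_{j≠i} q_j = 2q. The condition becomes 286 − 10q = 0, giving q = 286/10 = 28.6.

28.6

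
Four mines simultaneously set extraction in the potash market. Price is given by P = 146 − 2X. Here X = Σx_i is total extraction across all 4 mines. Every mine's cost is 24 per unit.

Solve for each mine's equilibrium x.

A representative mine's profit is π_i = x_i(146 − 2X) − 24x_i, with X = x_i + Σ_{j≠i} x_j.
First-order condition: 122 − 4x_i − 2Σ_{j≠i} x_j = 0.
Imposing symmetry (x_j = x for all j) turns Σ_{j≠i} x_j into 3x, so 122 = 10x and x = 12.2.

12.2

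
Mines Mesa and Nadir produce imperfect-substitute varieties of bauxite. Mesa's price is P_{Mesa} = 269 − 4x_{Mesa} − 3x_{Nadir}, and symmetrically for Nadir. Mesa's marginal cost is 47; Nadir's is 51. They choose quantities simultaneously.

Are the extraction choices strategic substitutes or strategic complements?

Mine Mesa's profit: π = x_{Mesa}(269 − 4x_{Mesa} − 3x_{Nadir}) − 47x_{Mesa}.
∂π/∂x_{Mesa} = 222 − 8x_{Mesa} − 3x_{Nadir} = 0 ⇒ x_{Mesa} = 27.75 − 0.375x_{Nadir}.
The best-response slope dx_{Mesa}/dx_{Nadir} = −0.375 < 0: the reaction function is downward-sloping, so the choices are strategic substitutes.

strategic substitutes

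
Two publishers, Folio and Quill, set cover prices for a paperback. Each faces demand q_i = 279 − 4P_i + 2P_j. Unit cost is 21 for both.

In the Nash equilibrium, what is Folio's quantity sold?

Folio's profit: π = (P_{Folio} − 21)(279 − 4P_{Folio} + 2P_{Quill}).
∂π/∂P_{Folio} = 363 − 8P_{Folio} + 2P_{Quill} = 0 ⇒ P_{Folio} = 45.375 + 0.25P_{Quill}.
By symmetry P_{Quill} = P_{Folio}; substituting into the reaction function, 0.75P_{Folio} = 45.375 and P_{Folio} = 60.5.
q_{Folio} = 279 − 4·60.5 + 2·60.5 = 158.

158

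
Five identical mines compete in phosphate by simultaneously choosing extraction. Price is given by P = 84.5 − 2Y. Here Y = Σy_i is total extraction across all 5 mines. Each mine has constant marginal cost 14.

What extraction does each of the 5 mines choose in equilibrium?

A representative mine's profit is π_i = y_i(84.5 − 2Y) − 14y_i, with Y = y_i + Σ_{j≠i} y_j.
First-order condition: 70.5 − 4y_i − 2Σ_{j≠i} y_j = 0.
With identical mines, set every y_j = y: then 70.5 − 4y − 8y = 0, i.e. y = 70.5/12 = 5.875.

5.875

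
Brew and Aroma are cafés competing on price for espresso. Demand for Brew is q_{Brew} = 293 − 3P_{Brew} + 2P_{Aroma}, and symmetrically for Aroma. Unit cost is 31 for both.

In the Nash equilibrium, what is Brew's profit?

Brew's profit: π = (P_{Brew} − 31)(293 − 3P_{Brew} + 2P_{Aroma}).
∂π/∂P_{Brew} = 386 − 6P_{Brew} + 2P_{Aroma} = 0 ⇒ P_{Brew} = 193/3 + (1/3)P_{Aroma}.
By symmetry P_{Aroma} = P_{Brew}; substituting into the reaction function, (2/3)P_{Brew} = 193/3 and P_{Brew} = 96.5.
q_{Brew} = 293 − 3·96.5 + 2·96.5 = 196.5.
Profit = (96.5 − 31)·196.5 = 12870.75.

12870.75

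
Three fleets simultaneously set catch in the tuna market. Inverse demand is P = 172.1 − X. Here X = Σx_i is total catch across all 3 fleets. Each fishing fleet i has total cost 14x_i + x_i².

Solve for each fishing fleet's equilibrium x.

26.35

A representative fishing fleet's profit is π_i = x_i(172.1 − X) − 14x_i − x_i², with X = x_i + Σ_{j≠i} x_j.
First-order condition: 158.1 − 4x_i − Σ_{j≠i} x_j = 0.
With identical fishing fleets, set every x_j = x: then 158.1 − 4x − 2x = 0, i.e. x = 158.1/6 = 26.35.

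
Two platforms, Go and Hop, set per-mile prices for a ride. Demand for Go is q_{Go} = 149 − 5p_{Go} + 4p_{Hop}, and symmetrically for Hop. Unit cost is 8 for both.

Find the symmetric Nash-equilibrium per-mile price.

Go's profit: π = (p_{Go} − 8)(149 − 5p_{Go} + 4p_{Hop}).
∂π/∂p_{Go} = 189 − 10p_{Go} + 4p_{Hop} = 0 ⇒ p_{Go} = 18.9 + 0.4p_{Hop}.
Setting p_{Go} = p_{Hop} in the reaction function: p_{Go} = 18.9 + 0.4p_{Go}, so p_{Go} = 18.9 / 0.6 = 31.5.

31.5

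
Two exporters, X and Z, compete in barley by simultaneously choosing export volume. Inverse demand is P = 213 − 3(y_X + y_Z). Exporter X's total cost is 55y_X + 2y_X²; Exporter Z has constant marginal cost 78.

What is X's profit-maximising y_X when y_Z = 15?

Exporter X's profit: π = y_X(213 − 3(y_X + y_Z)) − 55y_X − 2y_X².
∂π/∂y_X = 158 − 10y_X − 3y_Z = 0, so y_X = 15.8 − 0.3y_Z.
At y_Z = 15: y_X = 15.8 − 0.3·15 = 11.3.

11.3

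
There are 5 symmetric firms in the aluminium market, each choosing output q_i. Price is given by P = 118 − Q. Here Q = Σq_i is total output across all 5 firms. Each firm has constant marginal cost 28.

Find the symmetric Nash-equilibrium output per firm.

15

A representative firm's profit is π_i = q_i(118 − Q) − 28q_i, with Q = q_i + Σ_{j≠i} q_j.
First-order condition: 90 − 2q_i − Σ_{j≠i} q_j = 0.
Imposing symmetry (q_j = q for all j) turns Σ_{j≠i} q_j into 4q, so 90 = 6q and q = 15.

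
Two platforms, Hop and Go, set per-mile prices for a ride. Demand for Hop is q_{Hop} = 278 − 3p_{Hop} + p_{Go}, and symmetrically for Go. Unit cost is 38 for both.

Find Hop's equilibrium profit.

4896.48

Hop's profit: π = (p_{Hop} − 38)(278 − 3p_{Hop} + p_{Go}).
∂π/∂p_{Hop} = 392 − 6p_{Hop} + p_{Go} = 0 ⇒ p_{Hop} = 196/3 + (1/6)p_{Go}.
The game is symmetric, so in equilibrium p_{Go} = p_{Hop}: the reaction function gives (5/6)p_{Hop} = 196/3, hence p_{Hop} = 78.4.
q_{Hop} = 278 − 3·78.4 + 78.4 = 121.2.
Profit = (78.4 − 38)·121.2 = 4896.48.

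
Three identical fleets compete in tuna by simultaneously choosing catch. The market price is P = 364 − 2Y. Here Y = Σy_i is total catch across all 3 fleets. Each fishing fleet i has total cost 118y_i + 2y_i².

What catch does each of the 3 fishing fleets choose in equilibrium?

A representative fishing fleet's profit is π_i = y_i(364 − 2Y) − 118y_i − 2y_i², with Y = y_i + Σ_{j≠i} y_j.
First-order condition: 246 − 8y_i − 2Σ_{j≠i} y_j = 0.
With identical fishing fleets, set every y_j = y: then 246 − 8y − 4y = 0, i.e. y = 246/12 = 20.5.

20.5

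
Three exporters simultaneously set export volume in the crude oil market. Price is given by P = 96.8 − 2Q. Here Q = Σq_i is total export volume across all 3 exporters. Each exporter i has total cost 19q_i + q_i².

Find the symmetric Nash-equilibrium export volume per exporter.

7.78

A representative exporter's profit is π_i = q_i(96.8 − 2Q) − 19q_i − q_i², with Q = q_i + Σ_{j≠i} q_j.
First-order condition: 77.8 − 6q_i − 2Σ_{j≠i} q_j = 0.
Imposing symmetry (q_j = q for all j) turns Σ_{j≠i} q_j into 2q, so 77.8 = 10q and q = 7.78.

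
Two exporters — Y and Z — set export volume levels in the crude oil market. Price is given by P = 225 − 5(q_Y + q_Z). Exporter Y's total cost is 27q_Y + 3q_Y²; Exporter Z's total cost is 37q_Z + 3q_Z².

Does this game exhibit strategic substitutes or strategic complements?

Exporter Y's profit: π = q_Y(225 − 5(q_Y + q_Z)) − 27q_Y − 3q_Y².
∂π/∂q_Y = 198 − 16q_Y − 5q_Z = 0, so q_Y = 12.375 − 0.3125q_Z.
The best-response slope dq_Y/dq_Z = −0.3125 < 0: the reaction function is downward-sloping, so the choices are strategic substitutes.

strategic substitutes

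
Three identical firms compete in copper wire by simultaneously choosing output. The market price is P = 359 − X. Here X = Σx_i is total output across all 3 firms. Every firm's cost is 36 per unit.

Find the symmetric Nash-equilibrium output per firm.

A representative firm's profit is π_i = x_i(359 − X) − 36x_i, with X = x_i + Σ_{j≠i} x_j.
First-order condition: 323 − 2x_i − Σ_{j≠i} x_j = 0.
Imposing symmetry (x_j = x for all j) turns Σ_{j≠i} x_j into 2x, so 323 = 4x and x = 80.75.

80.75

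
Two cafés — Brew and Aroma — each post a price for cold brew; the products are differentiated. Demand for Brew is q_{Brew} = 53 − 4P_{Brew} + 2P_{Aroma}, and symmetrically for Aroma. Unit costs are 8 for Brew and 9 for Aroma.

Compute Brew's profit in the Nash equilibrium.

158.76

Brew's profit: π = (P_{Brew} − 8)(53 − 4P_{Brew} + 2P_{Aroma}).
∂π/∂P_{Brew} = 85 − 8P_{Brew} + 2P_{Aroma} = 0 ⇒ P_{Brew} = 10.625 + 0.25P_{Aroma}.
Similarly P_{Aroma} = 11.125 + 0.25P_{Brew}.
Plugging P_{Aroma} into Brew's best response: P_{Brew} = 10.625 + 0.25(11.125 + 0.25P_{Brew}) ⇒ 0.9375P_{Brew} = 429/32, so P_{Brew} = 14.3.
Then P_{Aroma} = 11.125 + 0.25·14.3 = 14.7.
q_{Brew} = 53 − 4·14.3 + 2·14.7 = 25.2.
Profit = (14.3 − 8)·25.2 = 158.76.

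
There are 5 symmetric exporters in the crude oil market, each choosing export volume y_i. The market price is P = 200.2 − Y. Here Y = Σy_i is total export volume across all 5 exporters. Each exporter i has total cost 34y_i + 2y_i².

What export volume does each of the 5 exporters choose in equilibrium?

16.62

A representative exporter's profit is π_i = y_i(200.2 − Y) − 34y_i − 2y_i², with Y = y_i + Σ_{j≠i} y_j.
First-order condition: 166.2 − 6y_i − Σ_{j≠i} y_j = 0.
Imposing symmetry (y_j = y for all j) turns Σ_{j≠i} y_j into 4y, so 166.2 = 10y and y = 16.62.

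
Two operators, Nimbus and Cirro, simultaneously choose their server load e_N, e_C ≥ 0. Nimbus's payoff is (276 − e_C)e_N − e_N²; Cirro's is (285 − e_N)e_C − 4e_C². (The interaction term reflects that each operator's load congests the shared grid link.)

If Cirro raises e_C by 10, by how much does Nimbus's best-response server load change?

-5

Expanding Nimbus's payoff: 276e_N − e_Ce_N − e_N².
∂π/∂e_N = 276 − e_C − 2e_N = 0, so e_N = 138 − 0.5e_C.
The reaction-function slope is −0.5, so a 10-unit rise in e_C moves e_N by −0.5 × 10 = −5. Nimbus's best response falls — the actions are strategic substitutes.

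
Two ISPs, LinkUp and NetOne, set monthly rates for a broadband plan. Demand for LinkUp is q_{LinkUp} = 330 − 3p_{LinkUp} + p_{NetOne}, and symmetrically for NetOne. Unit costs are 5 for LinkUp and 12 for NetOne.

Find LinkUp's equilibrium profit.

12519.48

LinkUp's profit: π = (p_{LinkUp} − 5)(330 − 3p_{LinkUp} + p_{NetOne}).
∂π/∂p_{LinkUp} = 345 − 6p_{LinkUp} + p_{NetOne} = 0 ⇒ p_{LinkUp} = 57.5 + (1/6)p_{NetOne}.
Similarly p_{NetOne} = 61 + (1/6)p_{LinkUp}.
Substituting the second reaction function into the first: p_{LinkUp} = 57.5 + (1/6)(61 + (1/6)p_{LinkUp}), which gives (35/36)p_{LinkUp} = 203/3 ⇒ p_{LinkUp} = 69.6.
Then p_{NetOne} = 61 + (1/6)·69.6 = 72.6.
q_{LinkUp} = 330 − 3·69.6 + 72.6 = 193.8.
Profit = (69.6 − 5)·193.8 = 12519.48.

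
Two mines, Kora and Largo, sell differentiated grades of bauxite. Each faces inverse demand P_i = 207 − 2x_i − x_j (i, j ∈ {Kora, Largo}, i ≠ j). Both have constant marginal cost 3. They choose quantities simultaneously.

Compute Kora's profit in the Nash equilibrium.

Mine Kora's profit: π = x_{Kora}(207 − 2x_{Kora} − x_{Largo}) − 3x_{Kora}.
∂π/∂x_{Kora} = 204 − 4x_{Kora} − x_{Largo} = 0 ⇒ x_{Kora} = 51 − 0.25x_{Largo}.
By symmetry x_{Largo} = x_{Kora}; substituting into the reaction function, 1.25x_{Kora} = 51 and x_{Kora} = 40.8.
P_{Kora} = 207 − 2·40.8 − 40.8 = 84.6.
Profit = (84.6 − 3)·40.8 = 3329.28.

3329.28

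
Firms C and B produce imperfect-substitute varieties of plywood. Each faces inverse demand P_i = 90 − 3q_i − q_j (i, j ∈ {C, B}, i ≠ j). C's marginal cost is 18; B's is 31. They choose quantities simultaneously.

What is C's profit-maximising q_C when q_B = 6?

11

Firm C's profit: π = q_C(90 − 3q_C − q_B) − 18q_C.
∂π/∂q_C = 72 − 6q_C − q_B = 0 ⇒ q_C = 12 − (1/6)q_B.
At q_B = 6: q_C = 12 − (1/6)·6 = 11.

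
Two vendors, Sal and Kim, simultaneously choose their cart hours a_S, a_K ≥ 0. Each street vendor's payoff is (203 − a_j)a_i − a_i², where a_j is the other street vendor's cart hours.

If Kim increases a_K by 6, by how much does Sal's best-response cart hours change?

-3

Sal's payoff is (203 − a_K)a_S − a_S².
∂π/∂a_S = 203 − a_K − 2a_S = 0, so a_S = 101.5 − 0.5a_K.
The reaction-function slope is −0.5, so a 6-unit rise in a_K moves a_S by −0.5 × 6 = −3. Sal's best response falls — the actions are strategic substitutes.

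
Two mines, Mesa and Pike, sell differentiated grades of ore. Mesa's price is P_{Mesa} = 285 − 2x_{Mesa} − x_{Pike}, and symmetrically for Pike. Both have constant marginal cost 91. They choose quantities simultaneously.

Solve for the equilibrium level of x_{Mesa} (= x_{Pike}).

38.8

Mine Mesa's profit: π = x_{Mesa}(285 − 2x_{Mesa} − x_{Pike}) − 91x_{Mesa}.
∂π/∂x_{Mesa} = 194 − 4x_{Mesa} − x_{Pike} = 0 ⇒ x_{Mesa} = 48.5 − 0.25x_{Pike}.
Setting x_{Mesa} = x_{Pike} in the reaction function: x_{Mesa} = 48.5 − 0.25x_{Mesa}, so x_{Mesa} = 48.5 / 1.25 = 38.8.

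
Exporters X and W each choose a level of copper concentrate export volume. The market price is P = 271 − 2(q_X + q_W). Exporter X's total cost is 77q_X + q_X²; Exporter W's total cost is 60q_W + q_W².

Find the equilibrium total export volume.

Exporter X's profit: π = q_X(271 − 2(q_X + q_W)) − 77q_X − q_X².
∂π/∂q_X = 194 − 6q_X − 2q_W = 0, so q_X = 97/3 − (1/3)q_W.
By the same steps for W: q_W = 211/6 − (1/3)q_X.
Substituting the second reaction function into the first: q_X = 97/3 − (1/3)(211/6 − (1/3)q_X), which gives (8/9)q_X = 371/18 ⇒ q_X = 23.1875.
Then q_W = 211/6 − (1/3)·23.1875 = 27.4375.
Total export volume: 23.1875 + 27.4375 = 50.625.

50.625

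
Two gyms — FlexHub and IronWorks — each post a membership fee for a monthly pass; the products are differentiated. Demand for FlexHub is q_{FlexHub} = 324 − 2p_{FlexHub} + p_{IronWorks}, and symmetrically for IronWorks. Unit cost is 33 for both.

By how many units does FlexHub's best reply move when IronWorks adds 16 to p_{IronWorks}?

4

FlexHub's profit: π = (p_{FlexHub} − 33)(324 − 2p_{FlexHub} + p_{IronWorks}).
∂π/∂p_{FlexHub} = 390 − 4p_{FlexHub} + p_{IronWorks} = 0 ⇒ p_{FlexHub} = 97.5 + 0.25p_{IronWorks}.
The reaction-function slope is 0.25, so a 16-unit rise in p_{IronWorks} moves p_{FlexHub} by 0.25 × 16 = 4. FlexHub's best response rises — the actions are strategic complements.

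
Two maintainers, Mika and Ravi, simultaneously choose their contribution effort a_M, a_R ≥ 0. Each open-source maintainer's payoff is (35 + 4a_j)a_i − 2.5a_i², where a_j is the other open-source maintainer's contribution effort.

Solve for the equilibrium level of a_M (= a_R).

35

Mika's payoff is (35 + 4a_R)a_M − 2.5a_M².
∂π/∂a_M = 35 + 4a_R − 5a_M = 0, so a_M = 7 + 0.8a_R.
The game is symmetric, so in equilibrium a_R = a_M: the reaction function gives 0.2a_M = 7, hence a_M = 35.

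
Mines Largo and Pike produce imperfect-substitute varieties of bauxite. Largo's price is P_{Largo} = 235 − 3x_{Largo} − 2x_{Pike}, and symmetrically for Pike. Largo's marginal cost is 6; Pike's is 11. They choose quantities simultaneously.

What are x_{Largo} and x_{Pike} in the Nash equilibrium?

28.9375, 27.6875

Mine Largo's profit: π = x_{Largo}(235 − 3x_{Largo} − 2x_{Pike}) − 6x_{Largo}.
∂π/∂x_{Largo} = 229 − 6x_{Largo} − 2x_{Pike} = 0 ⇒ x_{Largo} = 229/6 − (1/3)x_{Pike}.
Similarly x_{Pike} = 112/3 − (1/3)x_{Largo}.
Solving the two reaction functions simultaneously: (1 − (−1/3)(−1/3))x_{Largo} = 229/6 − (1/3)·(112/3), so (8/9)x_{Largo} = 463/18 and x_{Largo} = 28.9375.
Then x_{Pike} = 112/3 − (1/3)·28.9375 = 27.6875.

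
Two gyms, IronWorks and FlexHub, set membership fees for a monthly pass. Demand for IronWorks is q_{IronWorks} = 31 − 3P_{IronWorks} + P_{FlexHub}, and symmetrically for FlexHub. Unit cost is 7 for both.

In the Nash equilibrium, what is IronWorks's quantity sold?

IronWorks's profit: π = (P_{IronWorks} − 7)(31 − 3P_{IronWorks} + P_{FlexHub}).
∂π/∂P_{IronWorks} = 52 − 6P_{IronWorks} + P_{FlexHub} = 0 ⇒ P_{IronWorks} = 26/3 + (1/6)P_{FlexHub}.
The game is symmetric, so in equilibrium P_{FlexHub} = P_{IronWorks}: the reaction function gives (5/6)P_{IronWorks} = 26/3, hence P_{IronWorks} = 10.4.
q_{IronWorks} = 31 − 3·10.4 + 10.4 = 10.2.

10.2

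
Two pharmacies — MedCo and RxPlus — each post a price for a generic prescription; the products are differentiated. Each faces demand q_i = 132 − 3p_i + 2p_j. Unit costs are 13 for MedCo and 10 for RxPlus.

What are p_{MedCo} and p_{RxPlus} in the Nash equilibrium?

MedCo's profit: π = (p_{MedCo} − 13)(132 − 3p_{MedCo} + 2p_{RxPlus}).
∂π/∂p_{MedCo} = 171 − 6p_{MedCo} + 2p_{RxPlus} = 0 ⇒ p_{MedCo} = 28.5 + (1/3)p_{RxPlus}.
Similarly p_{RxPlus} = 27 + (1/3)p_{MedCo}.
Solving the two reaction functions simultaneously: (1 − (1/3)(1/3))p_{MedCo} = 28.5 + (1/3)·27, so (8/9)p_{MedCo} = 37.5 and p_{MedCo} = 42.1875.
Then p_{RxPlus} = 27 + (1/3)·42.1875 = 41.0625.

42.1875, 41.0625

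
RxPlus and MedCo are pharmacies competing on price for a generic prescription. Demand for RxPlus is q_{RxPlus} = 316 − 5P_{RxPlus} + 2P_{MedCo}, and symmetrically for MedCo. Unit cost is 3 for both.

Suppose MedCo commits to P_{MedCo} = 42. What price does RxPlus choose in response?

41.5

RxPlus's profit: π = (P_{RxPlus} − 3)(316 − 5P_{RxPlus} + 2P_{MedCo}).
∂π/∂P_{RxPlus} = 331 − 10P_{RxPlus} + 2P_{MedCo} = 0 ⇒ P_{RxPlus} = 33.1 + 0.2P_{MedCo}.
At P_{MedCo} = 42: P_{RxPlus} = 33.1 + 0.2·42 = 41.5.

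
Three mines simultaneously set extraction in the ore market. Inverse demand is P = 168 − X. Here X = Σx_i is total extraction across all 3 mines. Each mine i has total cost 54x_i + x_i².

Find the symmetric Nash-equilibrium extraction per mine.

A representative mine's profit is π_i = x_i(168 − X) − 54x_i − x_i², with X = x_i + Σ_{j≠i} x_j.
First-order condition: 114 − 4x_i − Σ_{j≠i} x_j = 0.
In a symmetric equilibrium every mine chooses the same x, so Σ_{j≠i} x_j = 2x. The condition becomes 114 − 6x = 0, giving x = 114/6 = 19.

19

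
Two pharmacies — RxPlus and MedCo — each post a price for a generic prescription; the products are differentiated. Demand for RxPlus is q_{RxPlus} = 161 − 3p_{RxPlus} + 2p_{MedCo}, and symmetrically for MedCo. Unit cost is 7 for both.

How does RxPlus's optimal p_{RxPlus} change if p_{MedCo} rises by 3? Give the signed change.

RxPlus's profit: π = (p_{RxPlus} − 7)(161 − 3p_{RxPlus} + 2p_{MedCo}).
∂π/∂p_{RxPlus} = 182 − 6p_{RxPlus} + 2p_{MedCo} = 0 ⇒ p_{RxPlus} = 91/3 + (1/3)p_{MedCo}.
The reaction-function slope is 1/3, so a 3-unit rise in p_{MedCo} moves p_{RxPlus} by 1/3 × 3 = 1. RxPlus's best response rises — the actions are strategic complements.

1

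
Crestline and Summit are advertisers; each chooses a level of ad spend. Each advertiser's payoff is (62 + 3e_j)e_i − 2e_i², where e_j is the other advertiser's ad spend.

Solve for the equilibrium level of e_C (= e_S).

Crestline's payoff is (62 + 3e_S)e_C − 2e_C².
∂π/∂e_C = 62 + 3e_S − 4e_C = 0, so e_C = 15.5 + 0.75e_S.
Setting e_C = e_S in the reaction function: e_C = 15.5 + 0.75e_C, so e_C = 15.5 / 0.25 = 62.

62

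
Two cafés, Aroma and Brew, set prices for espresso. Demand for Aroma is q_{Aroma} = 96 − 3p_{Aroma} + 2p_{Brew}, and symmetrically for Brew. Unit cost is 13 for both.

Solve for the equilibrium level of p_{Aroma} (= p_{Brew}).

Aroma's profit: π = (p_{Aroma} − 13)(96 − 3p_{Aroma} + 2p_{Brew}).
∂π/∂p_{Aroma} = 135 − 6p_{Aroma} + 2p_{Brew} = 0 ⇒ p_{Aroma} = 22.5 + (1/3)p_{Brew}.
Setting p_{Aroma} = p_{Brew} in the reaction function: p_{Aroma} = 22.5 + (1/3)p_{Aroma}, so p_{Aroma} = 22.5 / (2/3) = 33.75.

33.75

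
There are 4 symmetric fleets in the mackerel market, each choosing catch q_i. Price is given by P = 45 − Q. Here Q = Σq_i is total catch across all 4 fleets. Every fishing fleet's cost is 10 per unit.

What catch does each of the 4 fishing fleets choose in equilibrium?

A representative fishing fleet's profit is π_i = q_i(45 − Q) − 10q_i, with Q = q_i + Σ_{j≠i} q_j.
First-order condition: 35 − 2q_i − Σ_{j≠i} q_j = 0.
In a symmetric equilibrium every fishing fleet chooses the same q, so Σ_{j≠i} q_j = 3q. The condition becomes 35 − 5q = 0, giving q = 35/5 = 7.

7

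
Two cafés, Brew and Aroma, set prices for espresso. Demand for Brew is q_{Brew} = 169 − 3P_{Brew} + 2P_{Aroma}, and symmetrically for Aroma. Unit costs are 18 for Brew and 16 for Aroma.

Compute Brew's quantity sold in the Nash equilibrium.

Brew's profit: π = (P_{Brew} − 18)(169 − 3P_{Brew} + 2P_{Aroma}).
∂π/∂P_{Brew} = 223 − 6P_{Brew} + 2P_{Aroma} = 0 ⇒ P_{Brew} = 223/6 + (1/3)P_{Aroma}.
Similarly P_{Aroma} = 217/6 + (1/3)P_{Brew}.
Plugging P_{Aroma} into Brew's best response: P_{Brew} = 223/6 + (1/3)(217/6 + (1/3)P_{Brew}) ⇒ (8/9)P_{Brew} = 443/9, so P_{Brew} = 55.375.
Then P_{Aroma} = 217/6 + (1/3)·55.375 = 54.625.
q_{Brew} = 169 − 3·55.375 + 2·54.625 = 112.125.

112.125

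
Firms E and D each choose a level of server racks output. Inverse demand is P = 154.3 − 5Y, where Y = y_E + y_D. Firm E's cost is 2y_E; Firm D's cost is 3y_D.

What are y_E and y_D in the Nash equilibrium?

Firm E's profit: π = y_E(154.3 − 5(y_E + y_D)) − 2y_E.
∂π/∂y_E = 152.3 − 10y_E − 5y_D = 0, so y_E = 15.23 − 0.5y_D.
By the same steps for D: y_D = 15.13 − 0.5y_E.
Solving the two reaction functions simultaneously: (1 − (−0.5)(−0.5))y_E = 15.23 − 0.5·15.13, so 0.75y_E = 7.665 and y_E = 10.22.
Then y_D = 15.13 − 0.5·10.22 = 10.02.

10.22, 10.02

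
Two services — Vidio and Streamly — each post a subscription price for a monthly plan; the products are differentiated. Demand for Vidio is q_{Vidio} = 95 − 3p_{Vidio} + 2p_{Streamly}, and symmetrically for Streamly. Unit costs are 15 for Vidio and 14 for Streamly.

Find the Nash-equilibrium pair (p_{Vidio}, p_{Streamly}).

34.8125, 34.4375

Vidio's profit: π = (p_{Vidio} − 15)(95 − 3p_{Vidio} + 2p_{Streamly}).
∂π/∂p_{Vidio} = 140 − 6p_{Vidio} + 2p_{Streamly} = 0 ⇒ p_{Vidio} = 70/3 + (1/3)p_{Streamly}.
Similarly p_{Streamly} = 137/6 + (1/3)p_{Vidio}.
Plugging p_{Streamly} into Vidio's best response: p_{Vidio} = 70/3 + (1/3)(137/6 + (1/3)p_{Vidio}) ⇒ (8/9)p_{Vidio} = 557/18, so p_{Vidio} = 34.8125.
Then p_{Streamly} = 137/6 + (1/3)·34.8125 = 34.4375.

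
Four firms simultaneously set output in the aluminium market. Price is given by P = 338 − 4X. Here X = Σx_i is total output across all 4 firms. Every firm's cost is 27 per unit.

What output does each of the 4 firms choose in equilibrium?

15.55

A representative firm's profit is π_i = x_i(338 − 4X) − 27x_i, with X = x_i + Σ_{j≠i} x_j.
First-order condition: 311 − 8x_i − 4Σ_{j≠i} x_j = 0.
In a symmetric equilibrium every firm chooses the same x, so Σ_{j≠i} x_j = 3x. The condition becomes 311 − 20x = 0, giving x = 311/20 = 15.55.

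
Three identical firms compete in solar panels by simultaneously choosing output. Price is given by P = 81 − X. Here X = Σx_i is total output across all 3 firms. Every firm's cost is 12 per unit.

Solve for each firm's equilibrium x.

17.25

A representative firm's profit is π_i = x_i(81 − X) − 12x_i, with X = x_i + Σ_{j≠i} x_j.
First-order condition: 69 − 2x_i − Σ_{j≠i} x_j = 0.
In a symmetric equilibrium every firm chooses the same x, so Σ_{j≠i} x_j = 2x. The condition becomes 69 − 4x = 0, giving x = 69/4 = 17.25.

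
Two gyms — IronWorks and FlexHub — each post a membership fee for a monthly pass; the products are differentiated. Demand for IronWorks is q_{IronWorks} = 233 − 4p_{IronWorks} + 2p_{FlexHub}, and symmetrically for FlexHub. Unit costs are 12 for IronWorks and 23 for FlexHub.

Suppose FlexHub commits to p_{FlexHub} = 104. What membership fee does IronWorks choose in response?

61.125

IronWorks's profit: π = (p_{IronWorks} − 12)(233 − 4p_{IronWorks} + 2p_{FlexHub}).
∂π/∂p_{IronWorks} = 281 − 8p_{IronWorks} + 2p_{FlexHub} = 0 ⇒ p_{IronWorks} = 35.125 + 0.25p_{FlexHub}.
At p_{FlexHub} = 104: p_{IronWorks} = 35.125 + 0.25·104 = 61.125.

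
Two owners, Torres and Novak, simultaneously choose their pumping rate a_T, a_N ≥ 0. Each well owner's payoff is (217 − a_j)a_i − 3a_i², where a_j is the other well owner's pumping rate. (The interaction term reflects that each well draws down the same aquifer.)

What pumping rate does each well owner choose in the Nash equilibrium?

Torres's payoff is (217 − a_N)a_T − 3a_T².
∂π/∂a_T = 217 − a_N − 6a_T = 0, so a_T = 217/6 − (1/6)a_N.
Setting a_T = a_N in the reaction function: a_T = 217/6 − (1/6)a_T, so a_T = (217/6) / (7/6) = 31.

31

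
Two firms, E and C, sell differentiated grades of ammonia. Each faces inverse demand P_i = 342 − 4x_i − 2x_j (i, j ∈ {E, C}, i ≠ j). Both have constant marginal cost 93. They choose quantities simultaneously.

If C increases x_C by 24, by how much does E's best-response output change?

-6

Firm E's profit: π = x_E(342 − 4x_E − 2x_C) − 93x_E.
∂π/∂x_E = 249 − 8x_E − 2x_C = 0 ⇒ x_E = 31.125 − 0.25x_C.
The reaction-function slope is −0.25, so a 24-unit rise in x_C moves x_E by −0.25 × 24 = −6. E's best response falls — the actions are strategic substitutes.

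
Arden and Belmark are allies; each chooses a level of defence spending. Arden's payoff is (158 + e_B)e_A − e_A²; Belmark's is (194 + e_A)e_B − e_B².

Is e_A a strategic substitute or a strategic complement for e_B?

Expanding Arden's payoff: 158e_A + e_Be_A − e_A².
∂π/∂e_A = 158 + e_B − 2e_A = 0, so e_A = 79 + 0.5e_B.
The best-response slope de_A/de_B = 0.5 > 0: the reaction function is upward-sloping, so the choices are strategic complements.

strategic complements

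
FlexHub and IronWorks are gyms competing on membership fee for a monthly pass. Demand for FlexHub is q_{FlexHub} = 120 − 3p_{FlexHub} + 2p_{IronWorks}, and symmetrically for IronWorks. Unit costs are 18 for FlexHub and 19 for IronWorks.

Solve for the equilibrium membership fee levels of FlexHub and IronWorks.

FlexHub's profit: π = (p_{FlexHub} − 18)(120 − 3p_{FlexHub} + 2p_{IronWorks}).
∂π/∂p_{FlexHub} = 174 − 6p_{FlexHub} + 2p_{IronWorks} = 0 ⇒ p_{FlexHub} = 29 + (1/3)p_{IronWorks}.
Similarly p_{IronWorks} = 29.5 + (1/3)p_{FlexHub}.
Solving the two reaction functions simultaneously: (1 − (1/3)(1/3))p_{FlexHub} = 29 + (1/3)·29.5, so (8/9)p_{FlexHub} = 233/6 and p_{FlexHub} = 43.6875.
Then p_{IronWorks} = 29.5 + (1/3)·43.6875 = 44.0625.

43.6875, 44.0625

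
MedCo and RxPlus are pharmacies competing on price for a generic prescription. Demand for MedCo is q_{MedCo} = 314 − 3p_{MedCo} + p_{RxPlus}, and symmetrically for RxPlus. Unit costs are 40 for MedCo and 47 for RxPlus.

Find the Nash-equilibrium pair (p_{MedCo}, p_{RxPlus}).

87.4, 90.4

MedCo's profit: π = (p_{MedCo} − 40)(314 − 3p_{MedCo} + p_{RxPlus}).
∂π/∂p_{MedCo} = 434 − 6p_{MedCo} + p_{RxPlus} = 0 ⇒ p_{MedCo} = 217/3 + (1/6)p_{RxPlus}.
Similarly p_{RxPlus} = 455/6 + (1/6)p_{MedCo}.
Solving the two reaction functions simultaneously: (1 − (1/6)(1/6))p_{MedCo} = 217/3 + (1/6)·(455/6), so (35/36)p_{MedCo} = 3059/36 and p_{MedCo} = 87.4.
Then p_{RxPlus} = 455/6 + (1/6)·87.4 = 90.4.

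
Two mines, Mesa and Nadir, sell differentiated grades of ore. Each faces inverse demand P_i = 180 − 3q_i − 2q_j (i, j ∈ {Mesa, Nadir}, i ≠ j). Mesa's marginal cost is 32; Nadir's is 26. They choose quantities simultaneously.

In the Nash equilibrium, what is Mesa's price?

86.375

Mine Mesa's profit: π = q_{Mesa}(180 − 3q_{Mesa} − 2q_{Nadir}) − 32q_{Mesa}.
∂π/∂q_{Mesa} = 148 − 6q_{Mesa} − 2q_{Nadir} = 0 ⇒ q_{Mesa} = 74/3 − (1/3)q_{Nadir}.
Similarly q_{Nadir} = 77/3 − (1/3)q_{Mesa}.
Substituting the second reaction function into the first: q_{Mesa} = 74/3 − (1/3)(77/3 − (1/3)q_{Mesa}), which gives (8/9)q_{Mesa} = 145/9 ⇒ q_{Mesa} = 18.125.
Then q_{Nadir} = 77/3 − (1/3)·18.125 = 19.625.
P_{Mesa} = 180 − 3·18.125 − 2·19.625 = 86.375.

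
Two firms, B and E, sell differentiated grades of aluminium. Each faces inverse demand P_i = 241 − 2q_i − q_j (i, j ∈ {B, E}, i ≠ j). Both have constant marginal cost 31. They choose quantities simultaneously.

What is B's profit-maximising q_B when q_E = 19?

47.75

Firm B's profit: π = q_B(241 − 2q_B − q_E) − 31q_B.
∂π/∂q_B = 210 − 4q_B − q_E = 0 ⇒ q_B = 52.5 − 0.25q_E.
At q_E = 19: q_B = 52.5 − 0.25·19 = 47.75.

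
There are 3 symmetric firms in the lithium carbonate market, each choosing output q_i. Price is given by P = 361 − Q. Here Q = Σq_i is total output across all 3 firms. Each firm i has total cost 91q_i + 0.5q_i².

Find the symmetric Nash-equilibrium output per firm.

54

A representative firm's profit is π_i = q_i(361 − Q) − 91q_i − 0.5q_i², with Q = q_i + Σ_{j≠i} q_j.
First-order condition: 270 − 3q_i − Σ_{j≠i} q_j = 0.
Imposing symmetry (q_j = q for all j) turns Σ_{j≠i} q_j into 2q, so 270 = 5q and q = 54.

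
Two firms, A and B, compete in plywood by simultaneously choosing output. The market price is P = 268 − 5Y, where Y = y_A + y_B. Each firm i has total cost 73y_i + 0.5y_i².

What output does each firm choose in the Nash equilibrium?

12.1875

Firm A's profit: π = y_A(268 − 5(y_A + y_B)) − 73y_A − 0.5y_A².
∂π/∂y_A = 195 − 11y_A − 5y_B = 0, so y_A = 195/11 − (5/11)y_B.
By symmetry y_B = y_A; substituting into the reaction function, (16/11)y_A = 195/11 and y_A = 12.1875.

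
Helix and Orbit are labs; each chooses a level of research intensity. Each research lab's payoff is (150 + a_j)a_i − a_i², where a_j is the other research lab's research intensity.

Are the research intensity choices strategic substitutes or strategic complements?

Helix's payoff is (150 + a_O)a_H − a_H².
∂π/∂a_H = 150 + a_O − 2a_H = 0, so a_H = 75 + 0.5a_O.
The best-response slope da_H/da_O = 0.5 > 0: the reaction function is upward-sloping, so the choices are strategic complements.

strategic complements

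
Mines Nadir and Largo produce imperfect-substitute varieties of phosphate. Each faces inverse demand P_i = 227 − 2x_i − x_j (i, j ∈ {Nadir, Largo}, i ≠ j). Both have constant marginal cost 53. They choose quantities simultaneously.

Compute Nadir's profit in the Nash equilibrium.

2422.08

Mine Nadir's profit: π = x_{Nadir}(227 − 2x_{Nadir} − x_{Largo}) − 53x_{Nadir}.
∂π/∂x_{Nadir} = 174 − 4x_{Nadir} − x_{Largo} = 0 ⇒ x_{Nadir} = 43.5 − 0.25x_{Largo}.
The game is symmetric, so in equilibrium x_{Largo} = x_{Nadir}: the reaction function gives 1.25x_{Nadir} = 43.5, hence x_{Nadir} = 34.8.
P_{Nadir} = 227 − 2·34.8 − 34.8 = 122.6.
Profit = (122.6 − 53)·34.8 = 2422.08.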